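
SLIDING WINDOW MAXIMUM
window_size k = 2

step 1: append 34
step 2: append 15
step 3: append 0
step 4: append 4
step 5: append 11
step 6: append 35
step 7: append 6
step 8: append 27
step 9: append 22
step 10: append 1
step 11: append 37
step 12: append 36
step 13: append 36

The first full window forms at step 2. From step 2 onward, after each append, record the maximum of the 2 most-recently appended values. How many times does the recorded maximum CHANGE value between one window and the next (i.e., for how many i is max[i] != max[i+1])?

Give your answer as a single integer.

step 1: append 34 -> window=[34] (not full yet)
step 2: append 15 -> window=[34, 15] -> max=34
step 3: append 0 -> window=[15, 0] -> max=15
step 4: append 4 -> window=[0, 4] -> max=4
step 5: append 11 -> window=[4, 11] -> max=11
step 6: append 35 -> window=[11, 35] -> max=35
step 7: append 6 -> window=[35, 6] -> max=35
step 8: append 27 -> window=[6, 27] -> max=27
step 9: append 22 -> window=[27, 22] -> max=27
step 10: append 1 -> window=[22, 1] -> max=22
step 11: append 37 -> window=[1, 37] -> max=37
step 12: append 36 -> window=[37, 36] -> max=37
step 13: append 36 -> window=[36, 36] -> max=36
Recorded maximums: 34 15 4 11 35 35 27 27 22 37 37 36
Changes between consecutive maximums: 8

Answer: 8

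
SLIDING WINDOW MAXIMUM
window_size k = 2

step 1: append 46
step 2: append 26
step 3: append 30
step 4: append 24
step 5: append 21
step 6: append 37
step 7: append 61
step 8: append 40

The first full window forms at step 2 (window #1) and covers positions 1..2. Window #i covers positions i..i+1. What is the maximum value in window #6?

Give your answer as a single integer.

step 1: append 46 -> window=[46] (not full yet)
step 2: append 26 -> window=[46, 26] -> max=46
step 3: append 30 -> window=[26, 30] -> max=30
step 4: append 24 -> window=[30, 24] -> max=30
step 5: append 21 -> window=[24, 21] -> max=24
step 6: append 37 -> window=[21, 37] -> max=37
step 7: append 61 -> window=[37, 61] -> max=61
Window #6 max = 61

Answer: 61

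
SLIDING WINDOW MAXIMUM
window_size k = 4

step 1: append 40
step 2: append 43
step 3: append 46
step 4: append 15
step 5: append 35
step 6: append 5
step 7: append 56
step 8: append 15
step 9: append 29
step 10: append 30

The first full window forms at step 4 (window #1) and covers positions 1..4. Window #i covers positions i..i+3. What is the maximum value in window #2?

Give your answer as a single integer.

Answer: 46

Derivation:
step 1: append 40 -> window=[40] (not full yet)
step 2: append 43 -> window=[40, 43] (not full yet)
step 3: append 46 -> window=[40, 43, 46] (not full yet)
step 4: append 15 -> window=[40, 43, 46, 15] -> max=46
step 5: append 35 -> window=[43, 46, 15, 35] -> max=46
Window #2 max = 46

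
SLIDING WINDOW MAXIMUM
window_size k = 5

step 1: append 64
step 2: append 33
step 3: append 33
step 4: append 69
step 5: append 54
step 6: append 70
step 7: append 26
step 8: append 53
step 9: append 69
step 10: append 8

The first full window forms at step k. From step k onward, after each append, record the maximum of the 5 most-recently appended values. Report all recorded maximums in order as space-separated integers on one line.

Answer: 69 70 70 70 70 70

Derivation:
step 1: append 64 -> window=[64] (not full yet)
step 2: append 33 -> window=[64, 33] (not full yet)
step 3: append 33 -> window=[64, 33, 33] (not full yet)
step 4: append 69 -> window=[64, 33, 33, 69] (not full yet)
step 5: append 54 -> window=[64, 33, 33, 69, 54] -> max=69
step 6: append 70 -> window=[33, 33, 69, 54, 70] -> max=70
step 7: append 26 -> window=[33, 69, 54, 70, 26] -> max=70
step 8: append 53 -> window=[69, 54, 70, 26, 53] -> max=70
step 9: append 69 -> window=[54, 70, 26, 53, 69] -> max=70
step 10: append 8 -> window=[70, 26, 53, 69, 8] -> max=70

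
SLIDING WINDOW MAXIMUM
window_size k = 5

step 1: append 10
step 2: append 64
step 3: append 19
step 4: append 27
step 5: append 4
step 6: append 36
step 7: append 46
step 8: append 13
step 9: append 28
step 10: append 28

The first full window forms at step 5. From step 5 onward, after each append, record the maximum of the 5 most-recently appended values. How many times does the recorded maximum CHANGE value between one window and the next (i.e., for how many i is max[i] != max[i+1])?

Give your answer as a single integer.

step 1: append 10 -> window=[10] (not full yet)
step 2: append 64 -> window=[10, 64] (not full yet)
step 3: append 19 -> window=[10, 64, 19] (not full yet)
step 4: append 27 -> window=[10, 64, 19, 27] (not full yet)
step 5: append 4 -> window=[10, 64, 19, 27, 4] -> max=64
step 6: append 36 -> window=[64, 19, 27, 4, 36] -> max=64
step 7: append 46 -> window=[19, 27, 4, 36, 46] -> max=46
step 8: append 13 -> window=[27, 4, 36, 46, 13] -> max=46
step 9: append 28 -> window=[4, 36, 46, 13, 28] -> max=46
step 10: append 28 -> window=[36, 46, 13, 28, 28] -> max=46
Recorded maximums: 64 64 46 46 46 46
Changes between consecutive maximums: 1

Answer: 1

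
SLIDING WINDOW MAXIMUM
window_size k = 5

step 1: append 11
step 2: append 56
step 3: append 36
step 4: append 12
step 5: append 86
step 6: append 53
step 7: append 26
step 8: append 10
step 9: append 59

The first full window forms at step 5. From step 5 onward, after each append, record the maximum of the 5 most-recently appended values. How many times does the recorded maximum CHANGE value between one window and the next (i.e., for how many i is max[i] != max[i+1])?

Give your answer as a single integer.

Answer: 0

Derivation:
step 1: append 11 -> window=[11] (not full yet)
step 2: append 56 -> window=[11, 56] (not full yet)
step 3: append 36 -> window=[11, 56, 36] (not full yet)
step 4: append 12 -> window=[11, 56, 36, 12] (not full yet)
step 5: append 86 -> window=[11, 56, 36, 12, 86] -> max=86
step 6: append 53 -> window=[56, 36, 12, 86, 53] -> max=86
step 7: append 26 -> window=[36, 12, 86, 53, 26] -> max=86
step 8: append 10 -> window=[12, 86, 53, 26, 10] -> max=86
step 9: append 59 -> window=[86, 53, 26, 10, 59] -> max=86
Recorded maximums: 86 86 86 86 86
Changes between consecutive maximums: 0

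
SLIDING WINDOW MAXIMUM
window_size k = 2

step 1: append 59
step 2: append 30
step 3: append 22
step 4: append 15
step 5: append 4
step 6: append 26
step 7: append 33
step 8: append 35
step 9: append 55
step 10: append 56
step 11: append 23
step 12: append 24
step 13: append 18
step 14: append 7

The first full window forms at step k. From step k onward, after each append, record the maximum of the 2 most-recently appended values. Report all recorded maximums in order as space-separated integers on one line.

step 1: append 59 -> window=[59] (not full yet)
step 2: append 30 -> window=[59, 30] -> max=59
step 3: append 22 -> window=[30, 22] -> max=30
step 4: append 15 -> window=[22, 15] -> max=22
step 5: append 4 -> window=[15, 4] -> max=15
step 6: append 26 -> window=[4, 26] -> max=26
step 7: append 33 -> window=[26, 33] -> max=33
step 8: append 35 -> window=[33, 35] -> max=35
step 9: append 55 -> window=[35, 55] -> max=55
step 10: append 56 -> window=[55, 56] -> max=56
step 11: append 23 -> window=[56, 23] -> max=56
step 12: append 24 -> window=[23, 24] -> max=24
step 13: append 18 -> window=[24, 18] -> max=24
step 14: append 7 -> window=[18, 7] -> max=18

Answer: 59 30 22 15 26 33 35 55 56 56 24 24 18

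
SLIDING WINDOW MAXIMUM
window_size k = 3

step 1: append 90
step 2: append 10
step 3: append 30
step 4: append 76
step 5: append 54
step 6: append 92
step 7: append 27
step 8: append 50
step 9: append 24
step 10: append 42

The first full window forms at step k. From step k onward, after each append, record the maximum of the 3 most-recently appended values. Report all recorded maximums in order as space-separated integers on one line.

Answer: 90 76 76 92 92 92 50 50

Derivation:
step 1: append 90 -> window=[90] (not full yet)
step 2: append 10 -> window=[90, 10] (not full yet)
step 3: append 30 -> window=[90, 10, 30] -> max=90
step 4: append 76 -> window=[10, 30, 76] -> max=76
step 5: append 54 -> window=[30, 76, 54] -> max=76
step 6: append 92 -> window=[76, 54, 92] -> max=92
step 7: append 27 -> window=[54, 92, 27] -> max=92
step 8: append 50 -> window=[92, 27, 50] -> max=92
step 9: append 24 -> window=[27, 50, 24] -> max=50
step 10: append 42 -> window=[50, 24, 42] -> max=50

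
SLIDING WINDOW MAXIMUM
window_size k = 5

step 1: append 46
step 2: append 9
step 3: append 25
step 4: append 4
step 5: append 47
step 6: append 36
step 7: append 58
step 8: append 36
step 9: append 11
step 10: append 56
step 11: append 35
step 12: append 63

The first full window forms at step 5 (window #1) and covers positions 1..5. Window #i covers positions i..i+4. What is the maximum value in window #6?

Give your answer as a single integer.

step 1: append 46 -> window=[46] (not full yet)
step 2: append 9 -> window=[46, 9] (not full yet)
step 3: append 25 -> window=[46, 9, 25] (not full yet)
step 4: append 4 -> window=[46, 9, 25, 4] (not full yet)
step 5: append 47 -> window=[46, 9, 25, 4, 47] -> max=47
step 6: append 36 -> window=[9, 25, 4, 47, 36] -> max=47
step 7: append 58 -> window=[25, 4, 47, 36, 58] -> max=58
step 8: append 36 -> window=[4, 47, 36, 58, 36] -> max=58
step 9: append 11 -> window=[47, 36, 58, 36, 11] -> max=58
step 10: append 56 -> window=[36, 58, 36, 11, 56] -> max=58
Window #6 max = 58

Answer: 58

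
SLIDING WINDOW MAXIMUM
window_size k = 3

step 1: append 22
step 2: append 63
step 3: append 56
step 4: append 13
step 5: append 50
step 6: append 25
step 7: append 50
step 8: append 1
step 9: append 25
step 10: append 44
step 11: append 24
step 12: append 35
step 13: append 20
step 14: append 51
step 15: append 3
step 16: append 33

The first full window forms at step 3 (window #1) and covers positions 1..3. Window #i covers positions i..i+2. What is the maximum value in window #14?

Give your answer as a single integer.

step 1: append 22 -> window=[22] (not full yet)
step 2: append 63 -> window=[22, 63] (not full yet)
step 3: append 56 -> window=[22, 63, 56] -> max=63
step 4: append 13 -> window=[63, 56, 13] -> max=63
step 5: append 50 -> window=[56, 13, 50] -> max=56
step 6: append 25 -> window=[13, 50, 25] -> max=50
step 7: append 50 -> window=[50, 25, 50] -> max=50
step 8: append 1 -> window=[25, 50, 1] -> max=50
step 9: append 25 -> window=[50, 1, 25] -> max=50
step 10: append 44 -> window=[1, 25, 44] -> max=44
step 11: append 24 -> window=[25, 44, 24] -> max=44
step 12: append 35 -> window=[44, 24, 35] -> max=44
step 13: append 20 -> window=[24, 35, 20] -> max=35
step 14: append 51 -> window=[35, 20, 51] -> max=51
step 15: append 3 -> window=[20, 51, 3] -> max=51
step 16: append 33 -> window=[51, 3, 33] -> max=51
Window #14 max = 51

Answer: 51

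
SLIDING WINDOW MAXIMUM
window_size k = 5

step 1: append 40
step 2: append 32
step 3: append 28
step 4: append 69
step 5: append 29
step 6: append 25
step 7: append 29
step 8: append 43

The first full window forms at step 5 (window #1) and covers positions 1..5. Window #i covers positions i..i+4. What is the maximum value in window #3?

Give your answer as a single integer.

Answer: 69

Derivation:
step 1: append 40 -> window=[40] (not full yet)
step 2: append 32 -> window=[40, 32] (not full yet)
step 3: append 28 -> window=[40, 32, 28] (not full yet)
step 4: append 69 -> window=[40, 32, 28, 69] (not full yet)
step 5: append 29 -> window=[40, 32, 28, 69, 29] -> max=69
step 6: append 25 -> window=[32, 28, 69, 29, 25] -> max=69
step 7: append 29 -> window=[28, 69, 29, 25, 29] -> max=69
Window #3 max = 69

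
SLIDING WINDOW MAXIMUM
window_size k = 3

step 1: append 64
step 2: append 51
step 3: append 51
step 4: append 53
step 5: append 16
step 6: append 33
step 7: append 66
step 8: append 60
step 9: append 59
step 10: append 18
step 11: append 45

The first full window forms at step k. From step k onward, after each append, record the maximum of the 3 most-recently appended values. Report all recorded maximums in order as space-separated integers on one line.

step 1: append 64 -> window=[64] (not full yet)
step 2: append 51 -> window=[64, 51] (not full yet)
step 3: append 51 -> window=[64, 51, 51] -> max=64
step 4: append 53 -> window=[51, 51, 53] -> max=53
step 5: append 16 -> window=[51, 53, 16] -> max=53
step 6: append 33 -> window=[53, 16, 33] -> max=53
step 7: append 66 -> window=[16, 33, 66] -> max=66
step 8: append 60 -> window=[33, 66, 60] -> max=66
step 9: append 59 -> window=[66, 60, 59] -> max=66
step 10: append 18 -> window=[60, 59, 18] -> max=60
step 11: append 45 -> window=[59, 18, 45] -> max=59

Answer: 64 53 53 53 66 66 66 60 59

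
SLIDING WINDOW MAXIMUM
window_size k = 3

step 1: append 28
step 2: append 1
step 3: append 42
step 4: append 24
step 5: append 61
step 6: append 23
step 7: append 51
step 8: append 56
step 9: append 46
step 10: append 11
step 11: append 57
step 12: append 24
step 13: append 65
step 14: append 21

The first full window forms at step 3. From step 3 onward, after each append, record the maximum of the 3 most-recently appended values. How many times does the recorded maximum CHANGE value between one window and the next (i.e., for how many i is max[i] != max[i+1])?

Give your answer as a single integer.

step 1: append 28 -> window=[28] (not full yet)
step 2: append 1 -> window=[28, 1] (not full yet)
step 3: append 42 -> window=[28, 1, 42] -> max=42
step 4: append 24 -> window=[1, 42, 24] -> max=42
step 5: append 61 -> window=[42, 24, 61] -> max=61
step 6: append 23 -> window=[24, 61, 23] -> max=61
step 7: append 51 -> window=[61, 23, 51] -> max=61
step 8: append 56 -> window=[23, 51, 56] -> max=56
step 9: append 46 -> window=[51, 56, 46] -> max=56
step 10: append 11 -> window=[56, 46, 11] -> max=56
step 11: append 57 -> window=[46, 11, 57] -> max=57
step 12: append 24 -> window=[11, 57, 24] -> max=57
step 13: append 65 -> window=[57, 24, 65] -> max=65
step 14: append 21 -> window=[24, 65, 21] -> max=65
Recorded maximums: 42 42 61 61 61 56 56 56 57 57 65 65
Changes between consecutive maximums: 4

Answer: 4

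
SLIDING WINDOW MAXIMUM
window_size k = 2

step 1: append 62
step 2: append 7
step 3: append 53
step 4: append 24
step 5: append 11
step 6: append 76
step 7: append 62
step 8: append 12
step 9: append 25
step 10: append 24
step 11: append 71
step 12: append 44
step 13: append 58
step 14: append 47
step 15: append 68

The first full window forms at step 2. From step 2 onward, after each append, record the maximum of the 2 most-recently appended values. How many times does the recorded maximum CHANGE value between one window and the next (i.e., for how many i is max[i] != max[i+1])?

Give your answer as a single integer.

step 1: append 62 -> window=[62] (not full yet)
step 2: append 7 -> window=[62, 7] -> max=62
step 3: append 53 -> window=[7, 53] -> max=53
step 4: append 24 -> window=[53, 24] -> max=53
step 5: append 11 -> window=[24, 11] -> max=24
step 6: append 76 -> window=[11, 76] -> max=76
step 7: append 62 -> window=[76, 62] -> max=76
step 8: append 12 -> window=[62, 12] -> max=62
step 9: append 25 -> window=[12, 25] -> max=25
step 10: append 24 -> window=[25, 24] -> max=25
step 11: append 71 -> window=[24, 71] -> max=71
step 12: append 44 -> window=[71, 44] -> max=71
step 13: append 58 -> window=[44, 58] -> max=58
step 14: append 47 -> window=[58, 47] -> max=58
step 15: append 68 -> window=[47, 68] -> max=68
Recorded maximums: 62 53 53 24 76 76 62 25 25 71 71 58 58 68
Changes between consecutive maximums: 8

Answer: 8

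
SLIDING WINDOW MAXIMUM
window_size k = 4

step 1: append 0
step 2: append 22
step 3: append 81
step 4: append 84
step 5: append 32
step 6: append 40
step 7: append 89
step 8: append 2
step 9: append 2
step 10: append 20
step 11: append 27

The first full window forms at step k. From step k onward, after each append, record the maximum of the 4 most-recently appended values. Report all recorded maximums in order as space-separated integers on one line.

step 1: append 0 -> window=[0] (not full yet)
step 2: append 22 -> window=[0, 22] (not full yet)
step 3: append 81 -> window=[0, 22, 81] (not full yet)
step 4: append 84 -> window=[0, 22, 81, 84] -> max=84
step 5: append 32 -> window=[22, 81, 84, 32] -> max=84
step 6: append 40 -> window=[81, 84, 32, 40] -> max=84
step 7: append 89 -> window=[84, 32, 40, 89] -> max=89
step 8: append 2 -> window=[32, 40, 89, 2] -> max=89
step 9: append 2 -> window=[40, 89, 2, 2] -> max=89
step 10: append 20 -> window=[89, 2, 2, 20] -> max=89
step 11: append 27 -> window=[2, 2, 20, 27] -> max=27

Answer: 84 84 84 89 89 89 89 27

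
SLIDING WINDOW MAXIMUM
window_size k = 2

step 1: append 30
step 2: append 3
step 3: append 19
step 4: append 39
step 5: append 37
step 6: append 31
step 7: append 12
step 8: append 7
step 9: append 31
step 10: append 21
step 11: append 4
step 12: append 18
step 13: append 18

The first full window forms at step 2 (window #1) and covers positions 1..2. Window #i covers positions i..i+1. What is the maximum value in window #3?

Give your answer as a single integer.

Answer: 39

Derivation:
step 1: append 30 -> window=[30] (not full yet)
step 2: append 3 -> window=[30, 3] -> max=30
step 3: append 19 -> window=[3, 19] -> max=19
step 4: append 39 -> window=[19, 39] -> max=39
Window #3 max = 39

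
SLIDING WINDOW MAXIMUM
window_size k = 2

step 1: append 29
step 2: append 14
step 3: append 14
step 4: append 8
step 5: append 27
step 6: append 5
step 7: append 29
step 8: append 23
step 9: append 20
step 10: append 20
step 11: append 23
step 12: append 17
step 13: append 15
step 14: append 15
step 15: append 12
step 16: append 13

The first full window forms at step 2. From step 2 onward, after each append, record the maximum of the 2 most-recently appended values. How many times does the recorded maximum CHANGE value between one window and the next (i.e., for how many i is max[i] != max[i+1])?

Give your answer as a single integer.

step 1: append 29 -> window=[29] (not full yet)
step 2: append 14 -> window=[29, 14] -> max=29
step 3: append 14 -> window=[14, 14] -> max=14
step 4: append 8 -> window=[14, 8] -> max=14
step 5: append 27 -> window=[8, 27] -> max=27
step 6: append 5 -> window=[27, 5] -> max=27
step 7: append 29 -> window=[5, 29] -> max=29
step 8: append 23 -> window=[29, 23] -> max=29
step 9: append 20 -> window=[23, 20] -> max=23
step 10: append 20 -> window=[20, 20] -> max=20
step 11: append 23 -> window=[20, 23] -> max=23
step 12: append 17 -> window=[23, 17] -> max=23
step 13: append 15 -> window=[17, 15] -> max=17
step 14: append 15 -> window=[15, 15] -> max=15
step 15: append 12 -> window=[15, 12] -> max=15
step 16: append 13 -> window=[12, 13] -> max=13
Recorded maximums: 29 14 14 27 27 29 29 23 20 23 23 17 15 15 13
Changes between consecutive maximums: 9

Answer: 9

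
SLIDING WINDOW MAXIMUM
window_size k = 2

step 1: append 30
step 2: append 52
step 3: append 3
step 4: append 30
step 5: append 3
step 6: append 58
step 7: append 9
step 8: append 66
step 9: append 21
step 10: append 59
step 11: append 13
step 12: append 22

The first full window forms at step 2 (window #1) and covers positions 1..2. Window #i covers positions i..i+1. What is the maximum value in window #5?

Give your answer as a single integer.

step 1: append 30 -> window=[30] (not full yet)
step 2: append 52 -> window=[30, 52] -> max=52
step 3: append 3 -> window=[52, 3] -> max=52
step 4: append 30 -> window=[3, 30] -> max=30
step 5: append 3 -> window=[30, 3] -> max=30
step 6: append 58 -> window=[3, 58] -> max=58
Window #5 max = 58

Answer: 58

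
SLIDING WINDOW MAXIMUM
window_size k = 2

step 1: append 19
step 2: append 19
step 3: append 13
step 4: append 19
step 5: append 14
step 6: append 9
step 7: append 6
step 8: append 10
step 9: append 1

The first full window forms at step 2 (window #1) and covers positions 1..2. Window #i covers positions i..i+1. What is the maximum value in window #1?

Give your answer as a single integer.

Answer: 19

Derivation:
step 1: append 19 -> window=[19] (not full yet)
step 2: append 19 -> window=[19, 19] -> max=19
Window #1 max = 19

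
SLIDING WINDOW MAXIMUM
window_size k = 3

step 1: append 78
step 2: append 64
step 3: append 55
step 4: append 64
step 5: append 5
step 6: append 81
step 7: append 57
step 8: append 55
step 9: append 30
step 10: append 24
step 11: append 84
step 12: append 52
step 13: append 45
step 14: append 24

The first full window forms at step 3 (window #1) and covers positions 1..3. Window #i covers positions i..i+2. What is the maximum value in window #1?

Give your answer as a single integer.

step 1: append 78 -> window=[78] (not full yet)
step 2: append 64 -> window=[78, 64] (not full yet)
step 3: append 55 -> window=[78, 64, 55] -> max=78
Window #1 max = 78

Answer: 78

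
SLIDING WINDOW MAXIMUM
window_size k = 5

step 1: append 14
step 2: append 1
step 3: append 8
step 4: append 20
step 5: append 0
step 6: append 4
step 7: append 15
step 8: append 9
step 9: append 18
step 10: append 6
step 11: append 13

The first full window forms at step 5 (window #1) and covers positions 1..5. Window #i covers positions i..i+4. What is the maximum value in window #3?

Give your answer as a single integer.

step 1: append 14 -> window=[14] (not full yet)
step 2: append 1 -> window=[14, 1] (not full yet)
step 3: append 8 -> window=[14, 1, 8] (not full yet)
step 4: append 20 -> window=[14, 1, 8, 20] (not full yet)
step 5: append 0 -> window=[14, 1, 8, 20, 0] -> max=20
step 6: append 4 -> window=[1, 8, 20, 0, 4] -> max=20
step 7: append 15 -> window=[8, 20, 0, 4, 15] -> max=20
Window #3 max = 20

Answer: 20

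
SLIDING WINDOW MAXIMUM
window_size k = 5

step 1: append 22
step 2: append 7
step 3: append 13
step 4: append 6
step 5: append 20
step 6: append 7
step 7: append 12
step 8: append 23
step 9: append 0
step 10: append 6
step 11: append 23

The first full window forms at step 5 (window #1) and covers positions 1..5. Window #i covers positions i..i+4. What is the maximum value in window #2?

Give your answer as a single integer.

Answer: 20

Derivation:
step 1: append 22 -> window=[22] (not full yet)
step 2: append 7 -> window=[22, 7] (not full yet)
step 3: append 13 -> window=[22, 7, 13] (not full yet)
step 4: append 6 -> window=[22, 7, 13, 6] (not full yet)
step 5: append 20 -> window=[22, 7, 13, 6, 20] -> max=22
step 6: append 7 -> window=[7, 13, 6, 20, 7] -> max=20
Window #2 max = 20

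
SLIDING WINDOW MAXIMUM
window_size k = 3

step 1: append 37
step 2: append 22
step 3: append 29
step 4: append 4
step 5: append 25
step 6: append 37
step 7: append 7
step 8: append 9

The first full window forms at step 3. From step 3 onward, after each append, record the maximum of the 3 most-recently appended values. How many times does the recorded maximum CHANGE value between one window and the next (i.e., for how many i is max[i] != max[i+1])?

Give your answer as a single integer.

step 1: append 37 -> window=[37] (not full yet)
step 2: append 22 -> window=[37, 22] (not full yet)
step 3: append 29 -> window=[37, 22, 29] -> max=37
step 4: append 4 -> window=[22, 29, 4] -> max=29
step 5: append 25 -> window=[29, 4, 25] -> max=29
step 6: append 37 -> window=[4, 25, 37] -> max=37
step 7: append 7 -> window=[25, 37, 7] -> max=37
step 8: append 9 -> window=[37, 7, 9] -> max=37
Recorded maximums: 37 29 29 37 37 37
Changes between consecutive maximums: 2

Answer: 2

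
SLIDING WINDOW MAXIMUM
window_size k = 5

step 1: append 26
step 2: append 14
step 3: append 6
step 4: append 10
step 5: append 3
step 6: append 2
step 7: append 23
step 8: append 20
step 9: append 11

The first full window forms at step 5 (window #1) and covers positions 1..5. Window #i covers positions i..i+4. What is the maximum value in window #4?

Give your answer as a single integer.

Answer: 23

Derivation:
step 1: append 26 -> window=[26] (not full yet)
step 2: append 14 -> window=[26, 14] (not full yet)
step 3: append 6 -> window=[26, 14, 6] (not full yet)
step 4: append 10 -> window=[26, 14, 6, 10] (not full yet)
step 5: append 3 -> window=[26, 14, 6, 10, 3] -> max=26
step 6: append 2 -> window=[14, 6, 10, 3, 2] -> max=14
step 7: append 23 -> window=[6, 10, 3, 2, 23] -> max=23
step 8: append 20 -> window=[10, 3, 2, 23, 20] -> max=23
Window #4 max = 23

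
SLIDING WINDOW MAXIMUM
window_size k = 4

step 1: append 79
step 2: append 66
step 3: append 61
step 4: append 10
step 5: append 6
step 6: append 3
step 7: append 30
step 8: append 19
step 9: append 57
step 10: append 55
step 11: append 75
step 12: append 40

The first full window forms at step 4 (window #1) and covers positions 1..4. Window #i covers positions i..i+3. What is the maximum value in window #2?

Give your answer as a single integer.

Answer: 66

Derivation:
step 1: append 79 -> window=[79] (not full yet)
step 2: append 66 -> window=[79, 66] (not full yet)
step 3: append 61 -> window=[79, 66, 61] (not full yet)
step 4: append 10 -> window=[79, 66, 61, 10] -> max=79
step 5: append 6 -> window=[66, 61, 10, 6] -> max=66
Window #2 max = 66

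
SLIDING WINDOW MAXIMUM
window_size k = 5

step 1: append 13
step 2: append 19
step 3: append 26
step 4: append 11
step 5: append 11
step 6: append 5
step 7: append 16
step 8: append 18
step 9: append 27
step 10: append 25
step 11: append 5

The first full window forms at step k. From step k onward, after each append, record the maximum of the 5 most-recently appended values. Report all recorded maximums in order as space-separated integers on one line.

Answer: 26 26 26 18 27 27 27

Derivation:
step 1: append 13 -> window=[13] (not full yet)
step 2: append 19 -> window=[13, 19] (not full yet)
step 3: append 26 -> window=[13, 19, 26] (not full yet)
step 4: append 11 -> window=[13, 19, 26, 11] (not full yet)
step 5: append 11 -> window=[13, 19, 26, 11, 11] -> max=26
step 6: append 5 -> window=[19, 26, 11, 11, 5] -> max=26
step 7: append 16 -> window=[26, 11, 11, 5, 16] -> max=26
step 8: append 18 -> window=[11, 11, 5, 16, 18] -> max=18
step 9: append 27 -> window=[11, 5, 16, 18, 27] -> max=27
step 10: append 25 -> window=[5, 16, 18, 27, 25] -> max=27
step 11: append 5 -> window=[16, 18, 27, 25, 5] -> max=27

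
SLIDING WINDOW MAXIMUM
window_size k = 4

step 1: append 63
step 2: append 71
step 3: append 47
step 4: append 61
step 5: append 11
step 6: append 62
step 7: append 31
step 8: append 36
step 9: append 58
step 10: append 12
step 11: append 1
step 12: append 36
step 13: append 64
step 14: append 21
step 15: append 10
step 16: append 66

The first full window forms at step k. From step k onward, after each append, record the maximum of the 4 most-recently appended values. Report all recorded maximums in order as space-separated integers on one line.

Answer: 71 71 62 62 62 62 58 58 58 64 64 64 66

Derivation:
step 1: append 63 -> window=[63] (not full yet)
step 2: append 71 -> window=[63, 71] (not full yet)
step 3: append 47 -> window=[63, 71, 47] (not full yet)
step 4: append 61 -> window=[63, 71, 47, 61] -> max=71
step 5: append 11 -> window=[71, 47, 61, 11] -> max=71
step 6: append 62 -> window=[47, 61, 11, 62] -> max=62
step 7: append 31 -> window=[61, 11, 62, 31] -> max=62
step 8: append 36 -> window=[11, 62, 31, 36] -> max=62
step 9: append 58 -> window=[62, 31, 36, 58] -> max=62
step 10: append 12 -> window=[31, 36, 58, 12] -> max=58
step 11: append 1 -> window=[36, 58, 12, 1] -> max=58
step 12: append 36 -> window=[58, 12, 1, 36] -> max=58
step 13: append 64 -> window=[12, 1, 36, 64] -> max=64
step 14: append 21 -> window=[1, 36, 64, 21] -> max=64
step 15: append 10 -> window=[36, 64, 21, 10] -> max=64
step 16: append 66 -> window=[64, 21, 10, 66] -> max=66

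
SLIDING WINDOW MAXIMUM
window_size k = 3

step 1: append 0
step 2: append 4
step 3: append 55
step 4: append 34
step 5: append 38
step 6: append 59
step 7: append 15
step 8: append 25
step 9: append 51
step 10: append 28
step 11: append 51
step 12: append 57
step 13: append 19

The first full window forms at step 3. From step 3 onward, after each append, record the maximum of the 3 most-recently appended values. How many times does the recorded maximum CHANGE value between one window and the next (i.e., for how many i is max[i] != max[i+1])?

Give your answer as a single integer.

step 1: append 0 -> window=[0] (not full yet)
step 2: append 4 -> window=[0, 4] (not full yet)
step 3: append 55 -> window=[0, 4, 55] -> max=55
step 4: append 34 -> window=[4, 55, 34] -> max=55
step 5: append 38 -> window=[55, 34, 38] -> max=55
step 6: append 59 -> window=[34, 38, 59] -> max=59
step 7: append 15 -> window=[38, 59, 15] -> max=59
step 8: append 25 -> window=[59, 15, 25] -> max=59
step 9: append 51 -> window=[15, 25, 51] -> max=51
step 10: append 28 -> window=[25, 51, 28] -> max=51
step 11: append 51 -> window=[51, 28, 51] -> max=51
step 12: append 57 -> window=[28, 51, 57] -> max=57
step 13: append 19 -> window=[51, 57, 19] -> max=57
Recorded maximums: 55 55 55 59 59 59 51 51 51 57 57
Changes between consecutive maximums: 3

Answer: 3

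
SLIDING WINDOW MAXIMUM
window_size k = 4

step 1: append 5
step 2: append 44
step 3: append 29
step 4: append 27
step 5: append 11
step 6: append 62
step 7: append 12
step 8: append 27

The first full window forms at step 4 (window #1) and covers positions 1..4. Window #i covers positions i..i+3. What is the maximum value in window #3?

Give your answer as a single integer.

Answer: 62

Derivation:
step 1: append 5 -> window=[5] (not full yet)
step 2: append 44 -> window=[5, 44] (not full yet)
step 3: append 29 -> window=[5, 44, 29] (not full yet)
step 4: append 27 -> window=[5, 44, 29, 27] -> max=44
step 5: append 11 -> window=[44, 29, 27, 11] -> max=44
step 6: append 62 -> window=[29, 27, 11, 62] -> max=62
Window #3 max = 62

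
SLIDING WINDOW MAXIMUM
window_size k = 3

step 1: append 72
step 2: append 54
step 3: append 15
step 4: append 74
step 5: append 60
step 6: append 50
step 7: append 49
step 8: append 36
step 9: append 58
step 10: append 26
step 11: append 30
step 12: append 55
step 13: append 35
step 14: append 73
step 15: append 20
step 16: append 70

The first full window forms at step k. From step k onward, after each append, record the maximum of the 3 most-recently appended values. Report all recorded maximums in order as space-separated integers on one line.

step 1: append 72 -> window=[72] (not full yet)
step 2: append 54 -> window=[72, 54] (not full yet)
step 3: append 15 -> window=[72, 54, 15] -> max=72
step 4: append 74 -> window=[54, 15, 74] -> max=74
step 5: append 60 -> window=[15, 74, 60] -> max=74
step 6: append 50 -> window=[74, 60, 50] -> max=74
step 7: append 49 -> window=[60, 50, 49] -> max=60
step 8: append 36 -> window=[50, 49, 36] -> max=50
step 9: append 58 -> window=[49, 36, 58] -> max=58
step 10: append 26 -> window=[36, 58, 26] -> max=58
step 11: append 30 -> window=[58, 26, 30] -> max=58
step 12: append 55 -> window=[26, 30, 55] -> max=55
step 13: append 35 -> window=[30, 55, 35] -> max=55
step 14: append 73 -> window=[55, 35, 73] -> max=73
step 15: append 20 -> window=[35, 73, 20] -> max=73
step 16: append 70 -> window=[73, 20, 70] -> max=73

Answer: 72 74 74 74 60 50 58 58 58 55 55 73 73 73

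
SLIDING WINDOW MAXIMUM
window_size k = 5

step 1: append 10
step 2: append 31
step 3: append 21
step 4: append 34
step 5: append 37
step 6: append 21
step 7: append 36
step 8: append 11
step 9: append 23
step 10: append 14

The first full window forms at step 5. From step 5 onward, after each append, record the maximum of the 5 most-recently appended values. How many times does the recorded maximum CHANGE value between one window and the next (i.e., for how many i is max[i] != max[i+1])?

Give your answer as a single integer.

step 1: append 10 -> window=[10] (not full yet)
step 2: append 31 -> window=[10, 31] (not full yet)
step 3: append 21 -> window=[10, 31, 21] (not full yet)
step 4: append 34 -> window=[10, 31, 21, 34] (not full yet)
step 5: append 37 -> window=[10, 31, 21, 34, 37] -> max=37
step 6: append 21 -> window=[31, 21, 34, 37, 21] -> max=37
step 7: append 36 -> window=[21, 34, 37, 21, 36] -> max=37
step 8: append 11 -> window=[34, 37, 21, 36, 11] -> max=37
step 9: append 23 -> window=[37, 21, 36, 11, 23] -> max=37
step 10: append 14 -> window=[21, 36, 11, 23, 14] -> max=36
Recorded maximums: 37 37 37 37 37 36
Changes between consecutive maximums: 1

Answer: 1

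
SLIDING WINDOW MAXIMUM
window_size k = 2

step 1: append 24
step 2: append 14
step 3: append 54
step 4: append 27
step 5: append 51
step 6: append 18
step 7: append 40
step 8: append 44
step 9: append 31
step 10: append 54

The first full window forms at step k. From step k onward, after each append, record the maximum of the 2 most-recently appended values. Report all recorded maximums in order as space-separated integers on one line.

step 1: append 24 -> window=[24] (not full yet)
step 2: append 14 -> window=[24, 14] -> max=24
step 3: append 54 -> window=[14, 54] -> max=54
step 4: append 27 -> window=[54, 27] -> max=54
step 5: append 51 -> window=[27, 51] -> max=51
step 6: append 18 -> window=[51, 18] -> max=51
step 7: append 40 -> window=[18, 40] -> max=40
step 8: append 44 -> window=[40, 44] -> max=44
step 9: append 31 -> window=[44, 31] -> max=44
step 10: append 54 -> window=[31, 54] -> max=54

Answer: 24 54 54 51 51 40 44 44 54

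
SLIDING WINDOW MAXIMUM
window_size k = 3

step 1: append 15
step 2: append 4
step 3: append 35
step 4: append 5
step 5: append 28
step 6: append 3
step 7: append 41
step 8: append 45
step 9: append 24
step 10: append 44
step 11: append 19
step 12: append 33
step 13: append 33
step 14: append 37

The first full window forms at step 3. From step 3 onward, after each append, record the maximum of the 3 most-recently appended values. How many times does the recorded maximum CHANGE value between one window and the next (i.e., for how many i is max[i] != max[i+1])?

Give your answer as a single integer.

Answer: 6

Derivation:
step 1: append 15 -> window=[15] (not full yet)
step 2: append 4 -> window=[15, 4] (not full yet)
step 3: append 35 -> window=[15, 4, 35] -> max=35
step 4: append 5 -> window=[4, 35, 5] -> max=35
step 5: append 28 -> window=[35, 5, 28] -> max=35
step 6: append 3 -> window=[5, 28, 3] -> max=28
step 7: append 41 -> window=[28, 3, 41] -> max=41
step 8: append 45 -> window=[3, 41, 45] -> max=45
step 9: append 24 -> window=[41, 45, 24] -> max=45
step 10: append 44 -> window=[45, 24, 44] -> max=45
step 11: append 19 -> window=[24, 44, 19] -> max=44
step 12: append 33 -> window=[44, 19, 33] -> max=44
step 13: append 33 -> window=[19, 33, 33] -> max=33
step 14: append 37 -> window=[33, 33, 37] -> max=37
Recorded maximums: 35 35 35 28 41 45 45 45 44 44 33 37
Changes between consecutive maximums: 6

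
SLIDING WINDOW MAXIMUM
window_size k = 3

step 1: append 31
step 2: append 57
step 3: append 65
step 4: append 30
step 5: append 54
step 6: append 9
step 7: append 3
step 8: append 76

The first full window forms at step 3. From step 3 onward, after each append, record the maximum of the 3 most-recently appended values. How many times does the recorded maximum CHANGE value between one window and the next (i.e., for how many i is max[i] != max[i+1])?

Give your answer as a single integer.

step 1: append 31 -> window=[31] (not full yet)
step 2: append 57 -> window=[31, 57] (not full yet)
step 3: append 65 -> window=[31, 57, 65] -> max=65
step 4: append 30 -> window=[57, 65, 30] -> max=65
step 5: append 54 -> window=[65, 30, 54] -> max=65
step 6: append 9 -> window=[30, 54, 9] -> max=54
step 7: append 3 -> window=[54, 9, 3] -> max=54
step 8: append 76 -> window=[9, 3, 76] -> max=76
Recorded maximums: 65 65 65 54 54 76
Changes between consecutive maximums: 2

Answer: 2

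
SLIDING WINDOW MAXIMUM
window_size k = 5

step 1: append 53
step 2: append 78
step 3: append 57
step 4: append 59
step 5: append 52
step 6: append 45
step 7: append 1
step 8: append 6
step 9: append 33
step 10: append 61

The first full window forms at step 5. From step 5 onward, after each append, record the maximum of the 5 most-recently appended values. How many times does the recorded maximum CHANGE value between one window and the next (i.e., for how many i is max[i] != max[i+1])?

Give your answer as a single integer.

Answer: 3

Derivation:
step 1: append 53 -> window=[53] (not full yet)
step 2: append 78 -> window=[53, 78] (not full yet)
step 3: append 57 -> window=[53, 78, 57] (not full yet)
step 4: append 59 -> window=[53, 78, 57, 59] (not full yet)
step 5: append 52 -> window=[53, 78, 57, 59, 52] -> max=78
step 6: append 45 -> window=[78, 57, 59, 52, 45] -> max=78
step 7: append 1 -> window=[57, 59, 52, 45, 1] -> max=59
step 8: append 6 -> window=[59, 52, 45, 1, 6] -> max=59
step 9: append 33 -> window=[52, 45, 1, 6, 33] -> max=52
step 10: append 61 -> window=[45, 1, 6, 33, 61] -> max=61
Recorded maximums: 78 78 59 59 52 61
Changes between consecutive maximums: 3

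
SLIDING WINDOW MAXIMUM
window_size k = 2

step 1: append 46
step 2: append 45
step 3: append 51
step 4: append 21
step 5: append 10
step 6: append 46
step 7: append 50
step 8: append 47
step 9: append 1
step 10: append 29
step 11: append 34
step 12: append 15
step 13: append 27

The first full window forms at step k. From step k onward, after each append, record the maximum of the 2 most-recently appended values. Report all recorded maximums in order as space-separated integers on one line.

Answer: 46 51 51 21 46 50 50 47 29 34 34 27

Derivation:
step 1: append 46 -> window=[46] (not full yet)
step 2: append 45 -> window=[46, 45] -> max=46
step 3: append 51 -> window=[45, 51] -> max=51
step 4: append 21 -> window=[51, 21] -> max=51
step 5: append 10 -> window=[21, 10] -> max=21
step 6: append 46 -> window=[10, 46] -> max=46
step 7: append 50 -> window=[46, 50] -> max=50
step 8: append 47 -> window=[50, 47] -> max=50
step 9: append 1 -> window=[47, 1] -> max=47
step 10: append 29 -> window=[1, 29] -> max=29
step 11: append 34 -> window=[29, 34] -> max=34
step 12: append 15 -> window=[34, 15] -> max=34
step 13: append 27 -> window=[15, 27] -> max=27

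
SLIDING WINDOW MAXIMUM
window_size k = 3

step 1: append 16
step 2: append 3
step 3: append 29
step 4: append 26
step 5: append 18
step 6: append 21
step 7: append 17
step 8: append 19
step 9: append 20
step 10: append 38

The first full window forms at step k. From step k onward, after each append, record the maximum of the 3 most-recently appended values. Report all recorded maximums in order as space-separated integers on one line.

step 1: append 16 -> window=[16] (not full yet)
step 2: append 3 -> window=[16, 3] (not full yet)
step 3: append 29 -> window=[16, 3, 29] -> max=29
step 4: append 26 -> window=[3, 29, 26] -> max=29
step 5: append 18 -> window=[29, 26, 18] -> max=29
step 6: append 21 -> window=[26, 18, 21] -> max=26
step 7: append 17 -> window=[18, 21, 17] -> max=21
step 8: append 19 -> window=[21, 17, 19] -> max=21
step 9: append 20 -> window=[17, 19, 20] -> max=20
step 10: append 38 -> window=[19, 20, 38] -> max=38

Answer: 29 29 29 26 21 21 20 38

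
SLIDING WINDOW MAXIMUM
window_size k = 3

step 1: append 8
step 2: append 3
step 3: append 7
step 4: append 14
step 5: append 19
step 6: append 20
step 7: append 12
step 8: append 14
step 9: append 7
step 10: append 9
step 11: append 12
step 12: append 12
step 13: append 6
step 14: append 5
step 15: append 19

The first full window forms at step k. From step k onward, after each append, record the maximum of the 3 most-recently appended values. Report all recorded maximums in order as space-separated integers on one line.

step 1: append 8 -> window=[8] (not full yet)
step 2: append 3 -> window=[8, 3] (not full yet)
step 3: append 7 -> window=[8, 3, 7] -> max=8
step 4: append 14 -> window=[3, 7, 14] -> max=14
step 5: append 19 -> window=[7, 14, 19] -> max=19
step 6: append 20 -> window=[14, 19, 20] -> max=20
step 7: append 12 -> window=[19, 20, 12] -> max=20
step 8: append 14 -> window=[20, 12, 14] -> max=20
step 9: append 7 -> window=[12, 14, 7] -> max=14
step 10: append 9 -> window=[14, 7, 9] -> max=14
step 11: append 12 -> window=[7, 9, 12] -> max=12
step 12: append 12 -> window=[9, 12, 12] -> max=12
step 13: append 6 -> window=[12, 12, 6] -> max=12
step 14: append 5 -> window=[12, 6, 5] -> max=12
step 15: append 19 -> window=[6, 5, 19] -> max=19

Answer: 8 14 19 20 20 20 14 14 12 12 12 12 19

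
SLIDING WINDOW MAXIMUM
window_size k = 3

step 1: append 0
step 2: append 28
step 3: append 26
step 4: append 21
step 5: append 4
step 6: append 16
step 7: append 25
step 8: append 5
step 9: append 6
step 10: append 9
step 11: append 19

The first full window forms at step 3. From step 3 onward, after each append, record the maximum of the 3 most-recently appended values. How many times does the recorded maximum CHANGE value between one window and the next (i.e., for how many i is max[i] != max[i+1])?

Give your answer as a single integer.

Answer: 5

Derivation:
step 1: append 0 -> window=[0] (not full yet)
step 2: append 28 -> window=[0, 28] (not full yet)
step 3: append 26 -> window=[0, 28, 26] -> max=28
step 4: append 21 -> window=[28, 26, 21] -> max=28
step 5: append 4 -> window=[26, 21, 4] -> max=26
step 6: append 16 -> window=[21, 4, 16] -> max=21
step 7: append 25 -> window=[4, 16, 25] -> max=25
step 8: append 5 -> window=[16, 25, 5] -> max=25
step 9: append 6 -> window=[25, 5, 6] -> max=25
step 10: append 9 -> window=[5, 6, 9] -> max=9
step 11: append 19 -> window=[6, 9, 19] -> max=19
Recorded maximums: 28 28 26 21 25 25 25 9 19
Changes between consecutive maximums: 5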